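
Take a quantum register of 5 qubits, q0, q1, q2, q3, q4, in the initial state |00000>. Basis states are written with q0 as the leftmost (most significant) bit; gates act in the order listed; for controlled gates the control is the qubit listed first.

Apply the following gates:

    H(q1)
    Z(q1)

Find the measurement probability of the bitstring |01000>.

The probability of measuring |01000> is 1/2.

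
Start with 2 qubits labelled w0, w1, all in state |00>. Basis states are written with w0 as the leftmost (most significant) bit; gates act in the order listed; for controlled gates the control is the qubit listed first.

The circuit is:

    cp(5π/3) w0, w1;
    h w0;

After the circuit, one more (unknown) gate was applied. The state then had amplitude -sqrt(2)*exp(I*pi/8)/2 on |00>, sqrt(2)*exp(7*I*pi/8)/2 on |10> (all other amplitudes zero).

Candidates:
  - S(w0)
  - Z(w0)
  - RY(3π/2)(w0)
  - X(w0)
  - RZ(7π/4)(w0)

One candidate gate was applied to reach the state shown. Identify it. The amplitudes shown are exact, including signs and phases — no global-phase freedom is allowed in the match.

The unique candidate consistent with the amplitudes is RZ(7π/4)(w0).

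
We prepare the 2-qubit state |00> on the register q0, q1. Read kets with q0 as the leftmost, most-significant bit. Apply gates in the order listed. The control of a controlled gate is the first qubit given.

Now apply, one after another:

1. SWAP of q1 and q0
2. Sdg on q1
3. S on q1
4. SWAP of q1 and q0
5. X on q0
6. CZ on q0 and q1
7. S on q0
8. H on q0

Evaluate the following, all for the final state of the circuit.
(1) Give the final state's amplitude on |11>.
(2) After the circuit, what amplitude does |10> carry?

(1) The amplitude on |11> is 0.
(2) The final state's coefficient on |10> equals -sqrt(2)*I/2.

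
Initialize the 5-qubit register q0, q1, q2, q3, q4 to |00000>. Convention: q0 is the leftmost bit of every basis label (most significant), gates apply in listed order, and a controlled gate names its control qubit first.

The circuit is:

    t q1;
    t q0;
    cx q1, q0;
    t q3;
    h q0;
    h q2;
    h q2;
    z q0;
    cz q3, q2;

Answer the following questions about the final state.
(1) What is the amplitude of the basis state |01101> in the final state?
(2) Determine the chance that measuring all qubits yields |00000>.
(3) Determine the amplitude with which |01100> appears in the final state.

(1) |01101> carries amplitude 0 in the final state.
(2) Outcome |00000> occurs with probability 1/2.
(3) The amplitude on |01100> is 0.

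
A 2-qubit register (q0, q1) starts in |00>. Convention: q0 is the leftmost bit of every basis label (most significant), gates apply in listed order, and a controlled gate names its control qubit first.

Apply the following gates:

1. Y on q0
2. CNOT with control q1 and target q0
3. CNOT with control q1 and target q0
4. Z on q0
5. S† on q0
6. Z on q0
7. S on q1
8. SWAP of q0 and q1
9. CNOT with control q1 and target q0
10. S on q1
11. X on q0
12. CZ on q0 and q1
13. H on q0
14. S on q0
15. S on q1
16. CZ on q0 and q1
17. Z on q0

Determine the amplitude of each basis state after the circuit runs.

The final amplitudes are 0 on |00>, -sqrt(2)/2 on |01>, 0 on |10>, -sqrt(2)*I/2 on |11>.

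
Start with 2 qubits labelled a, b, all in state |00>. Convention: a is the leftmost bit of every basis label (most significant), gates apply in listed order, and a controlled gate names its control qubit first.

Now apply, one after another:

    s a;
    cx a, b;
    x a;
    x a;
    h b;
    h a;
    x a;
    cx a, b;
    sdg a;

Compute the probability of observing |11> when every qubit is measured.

Outcome |11> occurs with probability 1/4.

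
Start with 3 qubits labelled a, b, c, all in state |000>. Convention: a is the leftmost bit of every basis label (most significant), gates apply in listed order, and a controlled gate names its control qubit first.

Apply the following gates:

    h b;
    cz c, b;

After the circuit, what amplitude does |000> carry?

The amplitude on |000> is sqrt(2)/2.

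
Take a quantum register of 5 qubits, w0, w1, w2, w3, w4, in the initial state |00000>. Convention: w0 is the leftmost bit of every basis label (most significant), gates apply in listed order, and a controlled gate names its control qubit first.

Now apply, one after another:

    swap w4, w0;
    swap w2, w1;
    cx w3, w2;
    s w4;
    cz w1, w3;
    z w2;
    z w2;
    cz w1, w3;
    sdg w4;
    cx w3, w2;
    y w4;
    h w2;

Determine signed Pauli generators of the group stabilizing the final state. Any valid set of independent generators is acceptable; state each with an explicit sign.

One valid set of independent stabilizer generators is +IIXII, +ZIIII, +IZIII, +IIIZI, -IIIIZ (any independent generating set of the same group is equally correct). Key observation: gates 3-10 undo each other exactly, leaving only the rest of the circuit to track.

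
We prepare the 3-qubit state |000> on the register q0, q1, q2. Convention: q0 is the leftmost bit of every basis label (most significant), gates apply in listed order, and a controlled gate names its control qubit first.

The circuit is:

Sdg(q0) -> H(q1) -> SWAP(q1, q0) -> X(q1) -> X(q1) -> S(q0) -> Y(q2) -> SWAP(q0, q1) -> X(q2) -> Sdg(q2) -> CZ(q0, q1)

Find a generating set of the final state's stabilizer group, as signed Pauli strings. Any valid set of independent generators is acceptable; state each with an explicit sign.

One valid set of independent stabilizer generators is +IYI, +ZII, +IIZ (any independent generating set of the same group is equally correct).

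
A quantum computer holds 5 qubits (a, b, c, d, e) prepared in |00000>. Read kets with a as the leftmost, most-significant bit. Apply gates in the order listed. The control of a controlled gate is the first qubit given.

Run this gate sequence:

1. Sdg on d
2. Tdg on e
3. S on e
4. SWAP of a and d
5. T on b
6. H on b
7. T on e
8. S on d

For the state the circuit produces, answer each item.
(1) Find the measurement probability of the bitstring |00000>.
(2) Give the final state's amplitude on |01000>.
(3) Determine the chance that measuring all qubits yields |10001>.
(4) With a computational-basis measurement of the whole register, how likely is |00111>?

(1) A full measurement returns |00000> with probability 1/2.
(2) The amplitude on |01000> is sqrt(2)/2.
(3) The probability of measuring |10001> is 0.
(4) The probability of measuring |00111> is 0.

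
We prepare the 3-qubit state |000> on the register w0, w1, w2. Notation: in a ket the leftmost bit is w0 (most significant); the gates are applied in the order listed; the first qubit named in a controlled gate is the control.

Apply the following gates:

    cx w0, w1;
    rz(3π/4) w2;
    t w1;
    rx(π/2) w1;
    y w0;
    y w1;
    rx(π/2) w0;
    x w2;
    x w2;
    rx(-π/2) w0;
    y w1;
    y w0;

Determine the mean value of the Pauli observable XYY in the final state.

The expectation value of XYY is 0. Key observation: gates 5-12 undo each other exactly, leaving only the rest of the circuit to track.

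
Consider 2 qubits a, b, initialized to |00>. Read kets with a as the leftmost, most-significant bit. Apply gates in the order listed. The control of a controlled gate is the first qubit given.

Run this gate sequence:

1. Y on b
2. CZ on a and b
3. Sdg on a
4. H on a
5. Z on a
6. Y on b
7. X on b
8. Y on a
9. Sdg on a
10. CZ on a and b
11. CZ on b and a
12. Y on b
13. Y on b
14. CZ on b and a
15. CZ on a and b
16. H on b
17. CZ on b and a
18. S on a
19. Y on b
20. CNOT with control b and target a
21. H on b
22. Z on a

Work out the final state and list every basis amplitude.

After the circuit, the state carries amplitude -sqrt(2)/2 on |00>, 0 on |01>, 0 on |10>, -sqrt(2)/2 on |11>. Key observation: the block from step 10 through step 15 cancels to the identity and can be dropped.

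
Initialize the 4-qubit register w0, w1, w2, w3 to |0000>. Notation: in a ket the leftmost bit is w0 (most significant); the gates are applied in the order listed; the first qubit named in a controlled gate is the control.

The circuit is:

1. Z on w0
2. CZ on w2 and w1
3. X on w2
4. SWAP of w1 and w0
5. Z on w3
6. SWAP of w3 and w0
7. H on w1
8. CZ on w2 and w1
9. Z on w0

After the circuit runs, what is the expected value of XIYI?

The observable XIYI averages to 0.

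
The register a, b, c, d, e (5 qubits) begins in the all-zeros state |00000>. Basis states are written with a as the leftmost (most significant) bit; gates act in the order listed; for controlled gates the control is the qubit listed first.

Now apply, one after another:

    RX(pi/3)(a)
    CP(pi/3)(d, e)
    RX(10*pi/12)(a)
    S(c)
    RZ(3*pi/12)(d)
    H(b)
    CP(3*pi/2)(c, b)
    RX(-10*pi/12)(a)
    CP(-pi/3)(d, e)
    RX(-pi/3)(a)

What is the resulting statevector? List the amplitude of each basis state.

The resulting statevector has amplitude -sqrt(2)*exp(7*I*pi/8)/2 on |00000>, -sqrt(2)*exp(7*I*pi/8)/2 on |01000>, and 0 on every other basis state.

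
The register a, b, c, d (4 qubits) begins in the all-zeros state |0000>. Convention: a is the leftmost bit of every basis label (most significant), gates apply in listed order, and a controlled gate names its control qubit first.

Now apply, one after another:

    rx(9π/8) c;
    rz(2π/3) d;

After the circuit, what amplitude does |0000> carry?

The amplitude on |0000> is exp(2*I*pi/3)*sin(pi/16).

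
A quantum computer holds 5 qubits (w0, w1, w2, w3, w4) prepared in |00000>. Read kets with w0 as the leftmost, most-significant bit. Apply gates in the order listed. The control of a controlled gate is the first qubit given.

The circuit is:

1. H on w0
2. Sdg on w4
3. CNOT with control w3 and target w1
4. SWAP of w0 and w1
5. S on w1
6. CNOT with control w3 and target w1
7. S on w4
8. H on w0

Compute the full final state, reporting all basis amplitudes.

After the circuit, the state carries amplitude 1/2 on |00000>, I/2 on |01000>, 1/2 on |10000>, I/2 on |11000>, and 0 on every other basis state.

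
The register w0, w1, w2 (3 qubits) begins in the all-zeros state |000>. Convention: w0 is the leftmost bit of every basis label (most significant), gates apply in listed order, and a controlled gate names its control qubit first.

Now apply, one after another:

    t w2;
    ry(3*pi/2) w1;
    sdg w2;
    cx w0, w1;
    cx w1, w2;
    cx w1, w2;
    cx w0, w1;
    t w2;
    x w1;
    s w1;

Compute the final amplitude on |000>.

The amplitude on |000> is sqrt(2)/2. Key observation: gates 4-7 undo each other exactly, leaving only the rest of the circuit to track.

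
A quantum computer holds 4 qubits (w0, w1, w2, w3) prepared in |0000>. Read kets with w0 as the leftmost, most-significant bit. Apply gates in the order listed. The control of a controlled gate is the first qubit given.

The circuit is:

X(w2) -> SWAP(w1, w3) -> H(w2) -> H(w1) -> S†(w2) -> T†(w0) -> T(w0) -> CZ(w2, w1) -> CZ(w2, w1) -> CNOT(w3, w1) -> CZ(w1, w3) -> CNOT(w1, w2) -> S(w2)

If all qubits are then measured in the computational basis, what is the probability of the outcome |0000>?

A full measurement returns |0000> with probability 1/4.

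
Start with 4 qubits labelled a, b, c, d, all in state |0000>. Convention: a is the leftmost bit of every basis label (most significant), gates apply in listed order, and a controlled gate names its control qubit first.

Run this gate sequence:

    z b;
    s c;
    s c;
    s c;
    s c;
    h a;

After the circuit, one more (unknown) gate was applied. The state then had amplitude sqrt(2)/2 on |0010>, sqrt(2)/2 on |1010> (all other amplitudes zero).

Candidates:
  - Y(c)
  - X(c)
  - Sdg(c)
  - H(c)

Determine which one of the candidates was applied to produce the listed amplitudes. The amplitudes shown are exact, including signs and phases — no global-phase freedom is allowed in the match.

The applied gate was X(c). Key observation: the block from step 2 through step 5 cancels to the identity and can be dropped.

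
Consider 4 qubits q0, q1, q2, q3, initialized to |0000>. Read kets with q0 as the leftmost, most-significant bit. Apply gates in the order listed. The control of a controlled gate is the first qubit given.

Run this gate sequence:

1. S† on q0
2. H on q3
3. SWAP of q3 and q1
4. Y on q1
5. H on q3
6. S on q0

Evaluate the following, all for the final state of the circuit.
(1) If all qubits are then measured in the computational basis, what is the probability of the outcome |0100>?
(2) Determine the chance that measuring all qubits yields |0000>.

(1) Outcome |0100> occurs with probability 1/4.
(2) A full measurement returns |0000> with probability 1/4.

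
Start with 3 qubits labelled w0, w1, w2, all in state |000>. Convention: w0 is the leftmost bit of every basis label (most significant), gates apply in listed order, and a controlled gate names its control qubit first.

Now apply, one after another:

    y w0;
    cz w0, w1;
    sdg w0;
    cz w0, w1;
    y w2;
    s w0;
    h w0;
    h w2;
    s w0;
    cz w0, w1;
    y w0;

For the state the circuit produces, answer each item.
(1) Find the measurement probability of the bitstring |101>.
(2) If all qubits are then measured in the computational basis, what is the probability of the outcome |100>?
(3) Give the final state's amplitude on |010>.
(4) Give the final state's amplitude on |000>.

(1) The probability of measuring |101> is 1/4.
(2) The probability of measuring |100> is 1/4.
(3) The amplitude on |010> is 0.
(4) The amplitude on |000> is 1/2.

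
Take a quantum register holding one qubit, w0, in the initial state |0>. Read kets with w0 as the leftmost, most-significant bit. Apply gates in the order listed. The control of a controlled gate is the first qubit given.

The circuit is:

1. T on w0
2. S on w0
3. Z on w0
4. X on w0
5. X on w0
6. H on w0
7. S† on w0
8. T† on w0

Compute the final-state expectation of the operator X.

The observable X averages to -sqrt(2)/2.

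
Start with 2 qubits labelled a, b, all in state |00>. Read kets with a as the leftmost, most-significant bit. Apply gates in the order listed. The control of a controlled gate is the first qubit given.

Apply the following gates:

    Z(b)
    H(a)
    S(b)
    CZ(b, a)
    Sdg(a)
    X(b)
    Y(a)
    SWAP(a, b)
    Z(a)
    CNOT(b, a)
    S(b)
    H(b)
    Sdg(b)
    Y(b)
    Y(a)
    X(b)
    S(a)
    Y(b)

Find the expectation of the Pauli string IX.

The observable IX averages to 0.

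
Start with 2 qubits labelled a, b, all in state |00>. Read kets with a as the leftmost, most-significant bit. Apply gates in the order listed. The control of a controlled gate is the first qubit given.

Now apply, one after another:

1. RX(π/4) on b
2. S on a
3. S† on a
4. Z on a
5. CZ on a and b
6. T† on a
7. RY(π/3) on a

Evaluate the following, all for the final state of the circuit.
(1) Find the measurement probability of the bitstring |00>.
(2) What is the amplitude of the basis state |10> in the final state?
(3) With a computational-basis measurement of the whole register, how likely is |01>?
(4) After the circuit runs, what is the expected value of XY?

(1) The probability of measuring |00> is 3*sqrt(2)/16 + 3/8. Key observation: the block from step 2 through step 3 cancels to the identity and can be dropped.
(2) The amplitude on |10> is sqrt(sqrt(2) + 2)/4.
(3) Outcome |01> occurs with probability 3/8 - 3*sqrt(2)/16.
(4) The observable XY averages to -sqrt(6)/4.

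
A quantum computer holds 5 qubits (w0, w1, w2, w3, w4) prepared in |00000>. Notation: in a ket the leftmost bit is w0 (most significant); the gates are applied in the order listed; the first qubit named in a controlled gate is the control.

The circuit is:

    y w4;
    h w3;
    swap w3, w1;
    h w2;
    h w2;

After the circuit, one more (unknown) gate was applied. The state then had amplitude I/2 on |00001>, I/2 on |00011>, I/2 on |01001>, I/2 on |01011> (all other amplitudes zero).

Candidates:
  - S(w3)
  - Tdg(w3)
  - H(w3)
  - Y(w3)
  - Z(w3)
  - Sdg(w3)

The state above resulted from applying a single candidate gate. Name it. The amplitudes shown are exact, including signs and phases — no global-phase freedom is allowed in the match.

The applied gate was H(w3).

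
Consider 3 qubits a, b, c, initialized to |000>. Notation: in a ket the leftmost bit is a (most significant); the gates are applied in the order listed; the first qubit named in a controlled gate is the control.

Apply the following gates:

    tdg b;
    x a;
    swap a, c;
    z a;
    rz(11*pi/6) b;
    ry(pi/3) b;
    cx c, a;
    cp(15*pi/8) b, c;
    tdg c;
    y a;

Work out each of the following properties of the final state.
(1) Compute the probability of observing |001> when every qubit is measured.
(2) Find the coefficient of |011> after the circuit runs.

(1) The probability of measuring |001> is 3/4.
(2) |011> carries amplitude exp(5*I*pi/24)/2 in the final state.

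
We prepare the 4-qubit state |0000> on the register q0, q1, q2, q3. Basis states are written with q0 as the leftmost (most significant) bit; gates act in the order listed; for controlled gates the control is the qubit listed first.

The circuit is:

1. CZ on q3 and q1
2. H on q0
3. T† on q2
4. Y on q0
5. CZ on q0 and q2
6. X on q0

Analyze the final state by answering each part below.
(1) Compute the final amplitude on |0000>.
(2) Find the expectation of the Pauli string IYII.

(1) The final state's coefficient on |0000> equals sqrt(2)*I/2.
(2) The observable IYII averages to 0.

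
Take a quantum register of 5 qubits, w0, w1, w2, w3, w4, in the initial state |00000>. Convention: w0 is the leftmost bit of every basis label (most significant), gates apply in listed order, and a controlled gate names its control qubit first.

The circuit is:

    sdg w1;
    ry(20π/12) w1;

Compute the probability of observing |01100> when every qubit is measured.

A full measurement returns |01100> with probability 0.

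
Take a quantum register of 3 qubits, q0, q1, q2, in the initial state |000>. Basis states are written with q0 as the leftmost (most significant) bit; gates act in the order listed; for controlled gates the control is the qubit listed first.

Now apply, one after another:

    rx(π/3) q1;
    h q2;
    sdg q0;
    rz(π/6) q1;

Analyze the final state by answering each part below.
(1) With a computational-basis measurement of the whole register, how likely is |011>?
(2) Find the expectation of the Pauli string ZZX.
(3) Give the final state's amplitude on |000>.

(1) The probability of measuring |011> is 1/8.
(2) The observable ZZX averages to 1/2.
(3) The amplitude on |000> is -sqrt(6)*exp(11*I*pi/12)/4.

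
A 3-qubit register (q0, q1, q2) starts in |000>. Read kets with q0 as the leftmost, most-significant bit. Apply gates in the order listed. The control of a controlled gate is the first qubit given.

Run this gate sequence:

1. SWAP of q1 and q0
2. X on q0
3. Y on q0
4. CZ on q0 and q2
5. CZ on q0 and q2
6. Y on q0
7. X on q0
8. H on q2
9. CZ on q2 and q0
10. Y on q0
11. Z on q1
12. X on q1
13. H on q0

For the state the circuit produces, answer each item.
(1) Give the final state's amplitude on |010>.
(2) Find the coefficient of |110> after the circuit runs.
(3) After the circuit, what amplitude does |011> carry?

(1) The final state's coefficient on |010> equals I/2.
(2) |110> carries amplitude -I/2 in the final state.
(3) |011> carries amplitude I/2 in the final state.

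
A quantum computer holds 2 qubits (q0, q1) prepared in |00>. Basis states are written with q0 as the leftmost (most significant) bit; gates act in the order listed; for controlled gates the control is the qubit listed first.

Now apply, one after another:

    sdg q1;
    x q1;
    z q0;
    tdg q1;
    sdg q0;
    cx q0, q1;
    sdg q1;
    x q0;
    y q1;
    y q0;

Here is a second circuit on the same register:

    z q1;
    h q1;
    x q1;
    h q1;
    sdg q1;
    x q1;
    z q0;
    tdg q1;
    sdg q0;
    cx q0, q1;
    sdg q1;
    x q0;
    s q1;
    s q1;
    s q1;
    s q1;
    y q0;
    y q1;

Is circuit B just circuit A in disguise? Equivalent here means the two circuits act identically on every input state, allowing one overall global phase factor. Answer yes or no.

Yes: on every input state the two circuits agree up to one overall phase factor.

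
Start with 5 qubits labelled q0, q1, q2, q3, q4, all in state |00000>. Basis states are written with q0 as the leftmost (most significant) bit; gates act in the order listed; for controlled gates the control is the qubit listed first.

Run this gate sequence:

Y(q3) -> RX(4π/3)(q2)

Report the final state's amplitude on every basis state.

The resulting statevector has amplitude -I/2 on |00010>, sqrt(3)/2 on |00110>, and 0 on every other basis state.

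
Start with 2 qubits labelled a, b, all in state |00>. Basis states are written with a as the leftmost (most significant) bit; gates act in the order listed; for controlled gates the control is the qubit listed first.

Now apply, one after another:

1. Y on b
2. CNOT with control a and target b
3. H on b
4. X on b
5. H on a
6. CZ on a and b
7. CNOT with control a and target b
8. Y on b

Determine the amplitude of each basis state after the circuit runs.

The resulting statevector has amplitude 1/2 on |00>, 1/2 on |01>, -1/2 on |10>, 1/2 on |11>.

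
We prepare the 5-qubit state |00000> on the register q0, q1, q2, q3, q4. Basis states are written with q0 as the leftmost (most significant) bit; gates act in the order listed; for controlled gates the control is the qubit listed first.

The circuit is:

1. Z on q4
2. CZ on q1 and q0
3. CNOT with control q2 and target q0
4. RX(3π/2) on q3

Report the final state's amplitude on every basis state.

After the circuit, the state carries amplitude -sqrt(2)/2 on |00000>, -sqrt(2)*I/2 on |00010>, and 0 on every other basis state.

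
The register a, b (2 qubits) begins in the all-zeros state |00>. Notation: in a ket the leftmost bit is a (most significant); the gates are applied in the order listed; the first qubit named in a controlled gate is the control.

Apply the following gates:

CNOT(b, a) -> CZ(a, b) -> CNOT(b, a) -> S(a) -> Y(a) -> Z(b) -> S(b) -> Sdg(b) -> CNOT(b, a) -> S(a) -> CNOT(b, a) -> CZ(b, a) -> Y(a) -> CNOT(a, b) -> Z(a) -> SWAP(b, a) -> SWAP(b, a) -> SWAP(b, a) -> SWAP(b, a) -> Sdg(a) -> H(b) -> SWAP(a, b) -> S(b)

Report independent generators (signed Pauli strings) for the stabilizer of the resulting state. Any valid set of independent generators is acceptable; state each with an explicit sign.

The final state is stabilized by the group generated by +XI, +IZ; other independent generating sets are equally valid.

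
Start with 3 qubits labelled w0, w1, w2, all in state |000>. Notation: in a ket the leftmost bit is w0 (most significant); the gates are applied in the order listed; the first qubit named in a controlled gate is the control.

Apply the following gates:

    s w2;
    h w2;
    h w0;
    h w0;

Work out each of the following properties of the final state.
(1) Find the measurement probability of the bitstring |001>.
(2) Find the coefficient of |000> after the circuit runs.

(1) The probability of measuring |001> is 1/2. Key observation: the block from step 3 through step 4 cancels to the identity and can be dropped.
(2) The final state's coefficient on |000> equals sqrt(2)/2.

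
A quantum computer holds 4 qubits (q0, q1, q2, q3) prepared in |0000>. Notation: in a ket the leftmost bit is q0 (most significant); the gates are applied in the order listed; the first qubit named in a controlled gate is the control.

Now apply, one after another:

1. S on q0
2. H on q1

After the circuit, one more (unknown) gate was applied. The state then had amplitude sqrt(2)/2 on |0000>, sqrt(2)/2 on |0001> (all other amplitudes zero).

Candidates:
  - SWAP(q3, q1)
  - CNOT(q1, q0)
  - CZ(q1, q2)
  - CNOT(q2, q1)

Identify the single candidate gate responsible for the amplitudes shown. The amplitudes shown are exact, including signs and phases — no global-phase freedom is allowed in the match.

It was SWAP(q3, q1) that produced the state shown.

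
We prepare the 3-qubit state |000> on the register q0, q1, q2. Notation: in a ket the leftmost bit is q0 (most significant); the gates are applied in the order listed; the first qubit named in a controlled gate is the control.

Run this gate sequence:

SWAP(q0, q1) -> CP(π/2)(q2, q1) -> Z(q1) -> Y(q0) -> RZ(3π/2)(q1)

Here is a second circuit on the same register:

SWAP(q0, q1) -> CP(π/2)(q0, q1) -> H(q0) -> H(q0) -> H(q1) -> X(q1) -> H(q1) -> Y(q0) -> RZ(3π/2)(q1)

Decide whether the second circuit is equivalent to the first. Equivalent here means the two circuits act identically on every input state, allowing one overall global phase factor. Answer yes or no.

No: there is an input state on which the two circuits produce genuinely different outputs (not merely differing by a phase).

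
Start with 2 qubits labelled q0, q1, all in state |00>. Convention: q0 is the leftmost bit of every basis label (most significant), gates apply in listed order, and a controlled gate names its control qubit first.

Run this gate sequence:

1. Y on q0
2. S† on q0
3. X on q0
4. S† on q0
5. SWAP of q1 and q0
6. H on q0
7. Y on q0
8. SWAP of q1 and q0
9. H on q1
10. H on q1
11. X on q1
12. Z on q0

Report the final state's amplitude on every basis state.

After the circuit, the state carries amplitude sqrt(2)*I/2 on |00>, -sqrt(2)*I/2 on |01>, 0 on |10>, 0 on |11>.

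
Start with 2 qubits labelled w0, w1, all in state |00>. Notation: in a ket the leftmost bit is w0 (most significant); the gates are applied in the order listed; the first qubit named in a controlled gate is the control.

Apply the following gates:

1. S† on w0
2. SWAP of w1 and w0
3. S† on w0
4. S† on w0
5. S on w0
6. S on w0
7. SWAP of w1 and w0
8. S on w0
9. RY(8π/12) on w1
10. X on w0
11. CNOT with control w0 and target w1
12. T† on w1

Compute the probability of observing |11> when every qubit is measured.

The probability of measuring |11> is 1/4. Key observation: the block from step 1 through step 8 cancels to the identity and can be dropped.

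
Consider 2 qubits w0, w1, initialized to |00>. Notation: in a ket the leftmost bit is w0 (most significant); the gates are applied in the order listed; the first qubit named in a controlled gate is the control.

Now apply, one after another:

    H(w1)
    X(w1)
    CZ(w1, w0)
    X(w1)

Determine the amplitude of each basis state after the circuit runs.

The final amplitudes are sqrt(2)/2 on |00>, sqrt(2)/2 on |01>, 0 on |10>, 0 on |11>.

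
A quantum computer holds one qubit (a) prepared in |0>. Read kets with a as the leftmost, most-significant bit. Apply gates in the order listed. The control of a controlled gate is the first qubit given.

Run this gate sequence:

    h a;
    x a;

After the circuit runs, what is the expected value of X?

In the final state, X has expectation 1.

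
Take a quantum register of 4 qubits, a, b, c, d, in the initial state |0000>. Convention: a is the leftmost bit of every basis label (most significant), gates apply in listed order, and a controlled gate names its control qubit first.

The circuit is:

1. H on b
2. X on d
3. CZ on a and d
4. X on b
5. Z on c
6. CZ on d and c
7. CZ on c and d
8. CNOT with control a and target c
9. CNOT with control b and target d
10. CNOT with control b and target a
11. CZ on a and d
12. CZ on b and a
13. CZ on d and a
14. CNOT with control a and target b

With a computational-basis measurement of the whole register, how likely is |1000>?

A full measurement returns |1000> with probability 1/2.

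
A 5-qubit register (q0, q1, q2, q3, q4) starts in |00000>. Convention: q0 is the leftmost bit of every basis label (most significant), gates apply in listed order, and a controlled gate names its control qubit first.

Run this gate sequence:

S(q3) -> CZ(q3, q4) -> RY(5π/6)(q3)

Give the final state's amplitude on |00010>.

|00010> carries amplitude sqrt(2)/4 + sqrt(6)/4 in the final state.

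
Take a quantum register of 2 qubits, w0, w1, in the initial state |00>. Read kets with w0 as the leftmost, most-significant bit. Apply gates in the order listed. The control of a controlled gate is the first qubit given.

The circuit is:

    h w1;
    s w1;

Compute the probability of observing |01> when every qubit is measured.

The probability of measuring |01> is 1/2.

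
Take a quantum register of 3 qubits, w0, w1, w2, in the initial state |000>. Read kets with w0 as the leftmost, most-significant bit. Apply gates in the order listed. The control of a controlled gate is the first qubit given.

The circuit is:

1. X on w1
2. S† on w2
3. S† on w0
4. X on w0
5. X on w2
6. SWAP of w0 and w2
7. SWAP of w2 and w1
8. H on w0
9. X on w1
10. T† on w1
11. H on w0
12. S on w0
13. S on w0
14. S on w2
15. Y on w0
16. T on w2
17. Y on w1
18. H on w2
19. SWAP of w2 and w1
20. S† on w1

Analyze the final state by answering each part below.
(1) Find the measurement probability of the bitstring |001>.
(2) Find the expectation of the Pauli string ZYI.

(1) Outcome |001> occurs with probability 1/2.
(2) The expectation value of ZYI is 1.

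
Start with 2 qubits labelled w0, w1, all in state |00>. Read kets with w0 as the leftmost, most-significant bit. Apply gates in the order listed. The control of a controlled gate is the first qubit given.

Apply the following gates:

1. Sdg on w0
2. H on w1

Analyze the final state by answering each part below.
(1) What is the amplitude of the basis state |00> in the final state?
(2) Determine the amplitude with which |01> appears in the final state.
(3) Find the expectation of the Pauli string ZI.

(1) The final state's coefficient on |00> equals sqrt(2)/2.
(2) The amplitude on |01> is sqrt(2)/2.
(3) The expectation value of ZI is 1.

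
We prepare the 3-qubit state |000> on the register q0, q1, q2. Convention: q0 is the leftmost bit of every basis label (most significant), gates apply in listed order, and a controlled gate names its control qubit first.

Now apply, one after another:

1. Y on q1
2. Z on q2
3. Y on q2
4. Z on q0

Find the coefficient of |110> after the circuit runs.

The final state's coefficient on |110> equals 0.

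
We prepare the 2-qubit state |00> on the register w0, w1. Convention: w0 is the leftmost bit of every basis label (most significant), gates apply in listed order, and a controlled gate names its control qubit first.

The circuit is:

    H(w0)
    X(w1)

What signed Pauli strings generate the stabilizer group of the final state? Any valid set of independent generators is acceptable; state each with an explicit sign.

One valid set of independent stabilizer generators is +XI, -IZ (any independent generating set of the same group is equally correct).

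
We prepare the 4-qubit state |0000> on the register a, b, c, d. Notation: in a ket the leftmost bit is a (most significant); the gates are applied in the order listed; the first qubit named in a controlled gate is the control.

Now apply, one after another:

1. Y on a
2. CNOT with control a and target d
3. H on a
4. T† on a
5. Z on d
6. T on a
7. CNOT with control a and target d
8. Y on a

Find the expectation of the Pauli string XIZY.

The expectation value of XIZY is 0.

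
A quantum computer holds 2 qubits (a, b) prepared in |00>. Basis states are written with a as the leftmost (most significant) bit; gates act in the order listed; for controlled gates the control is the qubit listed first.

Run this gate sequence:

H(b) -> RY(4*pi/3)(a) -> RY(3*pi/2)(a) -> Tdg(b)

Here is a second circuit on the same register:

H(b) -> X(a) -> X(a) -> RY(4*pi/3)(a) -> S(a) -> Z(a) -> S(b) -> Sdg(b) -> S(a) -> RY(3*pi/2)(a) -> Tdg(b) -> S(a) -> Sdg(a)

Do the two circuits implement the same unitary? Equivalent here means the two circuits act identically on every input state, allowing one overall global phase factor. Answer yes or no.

Yes — the two circuits implement the same unitary up to a global phase.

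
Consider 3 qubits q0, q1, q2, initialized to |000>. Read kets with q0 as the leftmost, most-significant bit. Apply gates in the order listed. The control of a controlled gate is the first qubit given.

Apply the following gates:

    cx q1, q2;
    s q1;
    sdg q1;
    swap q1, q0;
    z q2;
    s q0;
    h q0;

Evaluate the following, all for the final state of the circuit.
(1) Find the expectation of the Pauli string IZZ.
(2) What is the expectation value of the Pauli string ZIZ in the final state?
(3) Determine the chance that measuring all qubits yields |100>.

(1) The observable IZZ averages to 1.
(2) The observable ZIZ averages to 0.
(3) Outcome |100> occurs with probability 1/2.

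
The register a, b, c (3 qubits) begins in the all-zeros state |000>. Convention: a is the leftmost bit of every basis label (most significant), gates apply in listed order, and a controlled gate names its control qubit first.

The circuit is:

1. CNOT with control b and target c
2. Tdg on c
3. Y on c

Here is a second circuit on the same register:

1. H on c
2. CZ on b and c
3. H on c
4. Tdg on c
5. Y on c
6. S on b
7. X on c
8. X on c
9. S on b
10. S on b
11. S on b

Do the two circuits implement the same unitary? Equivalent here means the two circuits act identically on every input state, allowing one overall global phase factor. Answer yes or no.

Yes: on every input state the two circuits agree up to one overall phase factor.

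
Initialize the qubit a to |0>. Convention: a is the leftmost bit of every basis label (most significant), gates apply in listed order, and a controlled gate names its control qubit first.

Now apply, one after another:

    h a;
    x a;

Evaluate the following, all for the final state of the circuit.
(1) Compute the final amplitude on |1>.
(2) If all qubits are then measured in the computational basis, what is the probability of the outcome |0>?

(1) The amplitude on |1> is sqrt(2)/2.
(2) The probability of measuring |0> is 1/2.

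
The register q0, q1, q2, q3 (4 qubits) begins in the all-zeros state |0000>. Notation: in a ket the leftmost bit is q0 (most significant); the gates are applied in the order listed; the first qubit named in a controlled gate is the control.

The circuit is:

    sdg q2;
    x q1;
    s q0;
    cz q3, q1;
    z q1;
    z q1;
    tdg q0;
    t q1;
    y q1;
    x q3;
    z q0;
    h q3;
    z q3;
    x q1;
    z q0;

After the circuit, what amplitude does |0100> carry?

|0100> carries amplitude -sqrt(2)*exp(3*I*pi/4)/2 in the final state.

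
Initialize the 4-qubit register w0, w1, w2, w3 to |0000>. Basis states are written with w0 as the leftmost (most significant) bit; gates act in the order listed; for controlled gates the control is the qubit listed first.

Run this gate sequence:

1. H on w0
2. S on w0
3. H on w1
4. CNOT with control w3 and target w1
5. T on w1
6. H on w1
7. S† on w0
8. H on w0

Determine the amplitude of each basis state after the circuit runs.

The resulting statevector has amplitude 1/2 + exp(I*pi/4)/2 on |0000>, 1/2 - exp(I*pi/4)/2 on |0100>, and 0 on every other basis state.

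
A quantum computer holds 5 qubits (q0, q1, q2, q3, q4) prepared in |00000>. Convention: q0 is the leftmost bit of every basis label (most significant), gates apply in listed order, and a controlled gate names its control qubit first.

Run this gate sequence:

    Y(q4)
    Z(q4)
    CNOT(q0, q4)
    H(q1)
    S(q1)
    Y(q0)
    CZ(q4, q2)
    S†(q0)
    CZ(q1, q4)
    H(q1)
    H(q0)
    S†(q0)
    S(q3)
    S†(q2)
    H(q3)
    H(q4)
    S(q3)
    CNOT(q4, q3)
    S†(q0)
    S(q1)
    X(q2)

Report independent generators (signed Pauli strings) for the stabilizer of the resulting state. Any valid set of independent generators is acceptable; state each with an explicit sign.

One valid set of independent stabilizer generators is +XIIII, -IXIII, +IIIYZ, -IIIZY, -IIZII (any independent generating set of the same group is equally correct).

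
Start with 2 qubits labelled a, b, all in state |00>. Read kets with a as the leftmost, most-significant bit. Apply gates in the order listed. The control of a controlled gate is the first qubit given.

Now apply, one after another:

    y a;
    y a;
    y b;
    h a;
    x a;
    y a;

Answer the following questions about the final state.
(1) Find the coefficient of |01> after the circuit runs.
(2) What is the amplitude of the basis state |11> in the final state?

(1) |01> carries amplitude sqrt(2)/2 in the final state.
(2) The final state's coefficient on |11> equals -sqrt(2)/2.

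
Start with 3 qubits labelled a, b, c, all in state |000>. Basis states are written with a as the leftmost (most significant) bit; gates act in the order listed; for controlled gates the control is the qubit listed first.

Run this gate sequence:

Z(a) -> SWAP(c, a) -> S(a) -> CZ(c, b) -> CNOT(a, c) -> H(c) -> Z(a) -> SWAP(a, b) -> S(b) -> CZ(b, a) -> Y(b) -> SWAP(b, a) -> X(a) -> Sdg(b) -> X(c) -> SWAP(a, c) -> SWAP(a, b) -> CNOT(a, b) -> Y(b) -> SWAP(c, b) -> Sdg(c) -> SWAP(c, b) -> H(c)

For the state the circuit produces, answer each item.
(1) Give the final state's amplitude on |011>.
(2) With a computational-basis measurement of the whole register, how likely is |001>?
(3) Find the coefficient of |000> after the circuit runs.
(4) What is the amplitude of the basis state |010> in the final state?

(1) The final state's coefficient on |011> equals I/2.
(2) A full measurement returns |001> with probability 1/4.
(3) |000> carries amplitude 1/2 in the final state.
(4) The final state's coefficient on |010> equals I/2.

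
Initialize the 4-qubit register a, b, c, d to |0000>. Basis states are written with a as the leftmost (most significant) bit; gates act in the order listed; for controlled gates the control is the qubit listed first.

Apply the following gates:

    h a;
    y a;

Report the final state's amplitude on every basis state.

The final amplitudes are -sqrt(2)*I/2 on |0000>, sqrt(2)*I/2 on |1000>, and 0 on every other basis state.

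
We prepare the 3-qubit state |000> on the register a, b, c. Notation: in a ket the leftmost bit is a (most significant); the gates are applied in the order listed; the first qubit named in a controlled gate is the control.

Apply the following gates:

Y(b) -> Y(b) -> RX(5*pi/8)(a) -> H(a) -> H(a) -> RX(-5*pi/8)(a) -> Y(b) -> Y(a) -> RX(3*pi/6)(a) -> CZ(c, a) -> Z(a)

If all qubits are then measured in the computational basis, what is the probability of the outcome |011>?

The probability of measuring |011> is 0. Key observation: the block from step 2 through step 7 cancels to the identity and can be dropped.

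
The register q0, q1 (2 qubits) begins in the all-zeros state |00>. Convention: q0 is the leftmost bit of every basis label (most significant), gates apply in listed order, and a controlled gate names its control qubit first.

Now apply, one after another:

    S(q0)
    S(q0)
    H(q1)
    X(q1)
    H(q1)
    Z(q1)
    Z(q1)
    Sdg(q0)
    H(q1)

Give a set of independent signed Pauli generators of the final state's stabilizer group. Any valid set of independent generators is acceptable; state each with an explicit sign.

One valid set of independent stabilizer generators is +IX, +ZI (any independent generating set of the same group is equally correct). Key observation: steps 3-6 multiply out to the identity, so the circuit reduces to the remaining gates.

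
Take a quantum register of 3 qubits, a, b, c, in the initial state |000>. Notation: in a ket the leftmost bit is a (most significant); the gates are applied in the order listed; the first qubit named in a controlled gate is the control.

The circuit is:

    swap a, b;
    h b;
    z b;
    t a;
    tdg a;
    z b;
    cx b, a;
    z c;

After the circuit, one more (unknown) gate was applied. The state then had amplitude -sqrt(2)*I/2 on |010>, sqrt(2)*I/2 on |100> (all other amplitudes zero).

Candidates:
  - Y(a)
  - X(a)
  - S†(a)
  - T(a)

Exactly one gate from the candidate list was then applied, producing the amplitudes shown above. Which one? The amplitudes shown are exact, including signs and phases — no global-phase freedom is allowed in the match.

The unique candidate consistent with the amplitudes is Y(a). Key observation: gates 3-6 undo each other exactly, leaving only the rest of the circuit to track.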